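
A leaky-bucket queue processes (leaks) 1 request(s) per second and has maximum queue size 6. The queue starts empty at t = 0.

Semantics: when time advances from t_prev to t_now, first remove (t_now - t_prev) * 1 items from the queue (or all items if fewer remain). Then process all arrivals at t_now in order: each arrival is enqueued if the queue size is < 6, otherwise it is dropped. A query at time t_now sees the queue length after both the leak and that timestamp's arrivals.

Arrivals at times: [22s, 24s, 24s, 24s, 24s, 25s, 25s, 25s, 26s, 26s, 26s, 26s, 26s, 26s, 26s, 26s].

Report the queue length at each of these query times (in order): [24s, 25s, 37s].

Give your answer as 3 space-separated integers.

Queue lengths at query times:
  query t=24s: backlog = 4
  query t=25s: backlog = 6
  query t=37s: backlog = 0

Answer: 4 6 0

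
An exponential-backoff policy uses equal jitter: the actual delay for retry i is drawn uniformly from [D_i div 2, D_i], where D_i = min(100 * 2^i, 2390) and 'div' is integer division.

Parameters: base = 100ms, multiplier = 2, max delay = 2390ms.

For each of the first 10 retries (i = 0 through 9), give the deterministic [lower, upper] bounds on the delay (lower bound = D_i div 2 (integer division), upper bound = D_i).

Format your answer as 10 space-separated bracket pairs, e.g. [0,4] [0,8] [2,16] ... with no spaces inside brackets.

Answer: [50,100] [100,200] [200,400] [400,800] [800,1600] [1195,2390] [1195,2390] [1195,2390] [1195,2390] [1195,2390]

Derivation:
Computing bounds per retry:
  i=0: D_i=min(100*2^0,2390)=100, bounds=[50,100]
  i=1: D_i=min(100*2^1,2390)=200, bounds=[100,200]
  i=2: D_i=min(100*2^2,2390)=400, bounds=[200,400]
  i=3: D_i=min(100*2^3,2390)=800, bounds=[400,800]
  i=4: D_i=min(100*2^4,2390)=1600, bounds=[800,1600]
  i=5: D_i=min(100*2^5,2390)=2390, bounds=[1195,2390]
  i=6: D_i=min(100*2^6,2390)=2390, bounds=[1195,2390]
  i=7: D_i=min(100*2^7,2390)=2390, bounds=[1195,2390]
  i=8: D_i=min(100*2^8,2390)=2390, bounds=[1195,2390]
  i=9: D_i=min(100*2^9,2390)=2390, bounds=[1195,2390]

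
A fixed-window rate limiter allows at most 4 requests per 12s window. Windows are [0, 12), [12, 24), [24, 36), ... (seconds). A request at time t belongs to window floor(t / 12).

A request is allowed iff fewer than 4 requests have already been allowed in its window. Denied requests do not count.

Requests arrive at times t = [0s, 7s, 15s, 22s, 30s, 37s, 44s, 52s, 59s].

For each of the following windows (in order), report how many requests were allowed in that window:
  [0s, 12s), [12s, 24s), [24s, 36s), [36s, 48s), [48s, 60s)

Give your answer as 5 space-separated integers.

Processing requests:
  req#1 t=0s (window 0): ALLOW
  req#2 t=7s (window 0): ALLOW
  req#3 t=15s (window 1): ALLOW
  req#4 t=22s (window 1): ALLOW
  req#5 t=30s (window 2): ALLOW
  req#6 t=37s (window 3): ALLOW
  req#7 t=44s (window 3): ALLOW
  req#8 t=52s (window 4): ALLOW
  req#9 t=59s (window 4): ALLOW

Allowed counts by window: 2 2 1 2 2

Answer: 2 2 1 2 2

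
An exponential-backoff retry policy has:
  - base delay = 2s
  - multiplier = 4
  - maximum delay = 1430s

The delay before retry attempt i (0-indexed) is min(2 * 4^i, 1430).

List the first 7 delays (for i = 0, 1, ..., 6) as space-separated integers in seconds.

Computing each delay:
  i=0: min(2*4^0, 1430) = 2
  i=1: min(2*4^1, 1430) = 8
  i=2: min(2*4^2, 1430) = 32
  i=3: min(2*4^3, 1430) = 128
  i=4: min(2*4^4, 1430) = 512
  i=5: min(2*4^5, 1430) = 1430
  i=6: min(2*4^6, 1430) = 1430

Answer: 2 8 32 128 512 1430 1430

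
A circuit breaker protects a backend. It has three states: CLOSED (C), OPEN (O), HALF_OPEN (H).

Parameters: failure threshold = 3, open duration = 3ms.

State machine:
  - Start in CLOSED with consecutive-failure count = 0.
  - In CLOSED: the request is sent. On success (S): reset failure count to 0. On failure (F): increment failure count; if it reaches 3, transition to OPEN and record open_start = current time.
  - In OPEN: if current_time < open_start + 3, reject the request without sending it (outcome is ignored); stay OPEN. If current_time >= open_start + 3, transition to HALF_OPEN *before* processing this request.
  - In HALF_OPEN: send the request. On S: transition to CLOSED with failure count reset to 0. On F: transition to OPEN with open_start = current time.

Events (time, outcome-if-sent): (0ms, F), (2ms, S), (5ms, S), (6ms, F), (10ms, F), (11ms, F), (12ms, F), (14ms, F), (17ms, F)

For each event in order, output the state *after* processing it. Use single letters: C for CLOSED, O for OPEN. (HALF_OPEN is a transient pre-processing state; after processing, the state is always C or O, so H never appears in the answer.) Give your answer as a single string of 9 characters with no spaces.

Answer: CCCCCOOOO

Derivation:
State after each event:
  event#1 t=0ms outcome=F: state=CLOSED
  event#2 t=2ms outcome=S: state=CLOSED
  event#3 t=5ms outcome=S: state=CLOSED
  event#4 t=6ms outcome=F: state=CLOSED
  event#5 t=10ms outcome=F: state=CLOSED
  event#6 t=11ms outcome=F: state=OPEN
  event#7 t=12ms outcome=F: state=OPEN
  event#8 t=14ms outcome=F: state=OPEN
  event#9 t=17ms outcome=F: state=OPEN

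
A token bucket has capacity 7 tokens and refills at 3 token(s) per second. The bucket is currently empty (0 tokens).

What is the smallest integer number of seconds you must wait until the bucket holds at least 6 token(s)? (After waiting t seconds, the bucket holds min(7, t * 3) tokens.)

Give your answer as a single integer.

Answer: 2

Derivation:
Need t * 3 >= 6, so t >= 6/3.
Smallest integer t = ceil(6/3) = 2.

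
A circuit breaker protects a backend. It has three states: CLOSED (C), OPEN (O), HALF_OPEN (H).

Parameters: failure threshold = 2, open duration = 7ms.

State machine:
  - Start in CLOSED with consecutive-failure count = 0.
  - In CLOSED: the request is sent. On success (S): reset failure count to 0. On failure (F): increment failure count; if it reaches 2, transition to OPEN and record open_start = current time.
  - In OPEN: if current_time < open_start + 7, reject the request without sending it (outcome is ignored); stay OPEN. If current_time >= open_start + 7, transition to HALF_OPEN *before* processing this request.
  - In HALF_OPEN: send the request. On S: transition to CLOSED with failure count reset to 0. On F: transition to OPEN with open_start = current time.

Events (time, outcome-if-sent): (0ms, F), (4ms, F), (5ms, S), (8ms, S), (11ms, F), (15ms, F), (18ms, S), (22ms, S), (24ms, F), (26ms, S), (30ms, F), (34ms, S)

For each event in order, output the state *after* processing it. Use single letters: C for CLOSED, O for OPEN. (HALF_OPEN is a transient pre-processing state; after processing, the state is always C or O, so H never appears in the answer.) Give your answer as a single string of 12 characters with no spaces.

State after each event:
  event#1 t=0ms outcome=F: state=CLOSED
  event#2 t=4ms outcome=F: state=OPEN
  event#3 t=5ms outcome=S: state=OPEN
  event#4 t=8ms outcome=S: state=OPEN
  event#5 t=11ms outcome=F: state=OPEN
  event#6 t=15ms outcome=F: state=OPEN
  event#7 t=18ms outcome=S: state=CLOSED
  event#8 t=22ms outcome=S: state=CLOSED
  event#9 t=24ms outcome=F: state=CLOSED
  event#10 t=26ms outcome=S: state=CLOSED
  event#11 t=30ms outcome=F: state=CLOSED
  event#12 t=34ms outcome=S: state=CLOSED

Answer: COOOOOCCCCCC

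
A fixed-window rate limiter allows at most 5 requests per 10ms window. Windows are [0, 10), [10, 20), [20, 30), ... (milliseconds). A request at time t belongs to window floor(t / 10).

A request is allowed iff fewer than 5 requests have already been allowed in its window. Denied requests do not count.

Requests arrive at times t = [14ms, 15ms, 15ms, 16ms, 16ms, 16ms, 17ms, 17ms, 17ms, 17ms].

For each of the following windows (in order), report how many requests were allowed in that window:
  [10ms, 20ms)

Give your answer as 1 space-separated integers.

Answer: 5

Derivation:
Processing requests:
  req#1 t=14ms (window 1): ALLOW
  req#2 t=15ms (window 1): ALLOW
  req#3 t=15ms (window 1): ALLOW
  req#4 t=16ms (window 1): ALLOW
  req#5 t=16ms (window 1): ALLOW
  req#6 t=16ms (window 1): DENY
  req#7 t=17ms (window 1): DENY
  req#8 t=17ms (window 1): DENY
  req#9 t=17ms (window 1): DENY
  req#10 t=17ms (window 1): DENY

Allowed counts by window: 5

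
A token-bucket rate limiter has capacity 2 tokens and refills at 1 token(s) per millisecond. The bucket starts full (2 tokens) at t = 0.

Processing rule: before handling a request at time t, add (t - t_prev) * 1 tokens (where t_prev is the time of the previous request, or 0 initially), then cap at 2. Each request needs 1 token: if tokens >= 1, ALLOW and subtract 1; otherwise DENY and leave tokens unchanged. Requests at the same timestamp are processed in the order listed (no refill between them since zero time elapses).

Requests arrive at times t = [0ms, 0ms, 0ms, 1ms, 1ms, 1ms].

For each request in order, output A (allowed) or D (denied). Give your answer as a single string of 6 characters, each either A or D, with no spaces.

Simulating step by step:
  req#1 t=0ms: ALLOW
  req#2 t=0ms: ALLOW
  req#3 t=0ms: DENY
  req#4 t=1ms: ALLOW
  req#5 t=1ms: DENY
  req#6 t=1ms: DENY

Answer: AADADD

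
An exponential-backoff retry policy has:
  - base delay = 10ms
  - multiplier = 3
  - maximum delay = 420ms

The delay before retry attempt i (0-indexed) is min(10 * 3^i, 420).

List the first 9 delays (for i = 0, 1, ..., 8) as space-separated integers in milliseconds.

Answer: 10 30 90 270 420 420 420 420 420

Derivation:
Computing each delay:
  i=0: min(10*3^0, 420) = 10
  i=1: min(10*3^1, 420) = 30
  i=2: min(10*3^2, 420) = 90
  i=3: min(10*3^3, 420) = 270
  i=4: min(10*3^4, 420) = 420
  i=5: min(10*3^5, 420) = 420
  i=6: min(10*3^6, 420) = 420
  i=7: min(10*3^7, 420) = 420
  i=8: min(10*3^8, 420) = 420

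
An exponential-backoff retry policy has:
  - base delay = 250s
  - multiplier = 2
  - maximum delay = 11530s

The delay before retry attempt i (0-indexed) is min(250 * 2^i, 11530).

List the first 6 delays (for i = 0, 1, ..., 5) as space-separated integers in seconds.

Answer: 250 500 1000 2000 4000 8000

Derivation:
Computing each delay:
  i=0: min(250*2^0, 11530) = 250
  i=1: min(250*2^1, 11530) = 500
  i=2: min(250*2^2, 11530) = 1000
  i=3: min(250*2^3, 11530) = 2000
  i=4: min(250*2^4, 11530) = 4000
  i=5: min(250*2^5, 11530) = 8000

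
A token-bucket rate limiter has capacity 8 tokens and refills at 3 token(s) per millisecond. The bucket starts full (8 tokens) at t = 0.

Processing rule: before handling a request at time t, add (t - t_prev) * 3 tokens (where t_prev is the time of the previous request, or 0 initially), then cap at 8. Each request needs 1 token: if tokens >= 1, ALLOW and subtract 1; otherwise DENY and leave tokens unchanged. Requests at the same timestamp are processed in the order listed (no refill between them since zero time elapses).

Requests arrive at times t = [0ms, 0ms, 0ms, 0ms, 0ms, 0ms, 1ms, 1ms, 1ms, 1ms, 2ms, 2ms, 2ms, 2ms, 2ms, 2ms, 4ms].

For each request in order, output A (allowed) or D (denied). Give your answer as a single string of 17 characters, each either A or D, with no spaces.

Simulating step by step:
  req#1 t=0ms: ALLOW
  req#2 t=0ms: ALLOW
  req#3 t=0ms: ALLOW
  req#4 t=0ms: ALLOW
  req#5 t=0ms: ALLOW
  req#6 t=0ms: ALLOW
  req#7 t=1ms: ALLOW
  req#8 t=1ms: ALLOW
  req#9 t=1ms: ALLOW
  req#10 t=1ms: ALLOW
  req#11 t=2ms: ALLOW
  req#12 t=2ms: ALLOW
  req#13 t=2ms: ALLOW
  req#14 t=2ms: ALLOW
  req#15 t=2ms: DENY
  req#16 t=2ms: DENY
  req#17 t=4ms: ALLOW

Answer: AAAAAAAAAAAAAADDA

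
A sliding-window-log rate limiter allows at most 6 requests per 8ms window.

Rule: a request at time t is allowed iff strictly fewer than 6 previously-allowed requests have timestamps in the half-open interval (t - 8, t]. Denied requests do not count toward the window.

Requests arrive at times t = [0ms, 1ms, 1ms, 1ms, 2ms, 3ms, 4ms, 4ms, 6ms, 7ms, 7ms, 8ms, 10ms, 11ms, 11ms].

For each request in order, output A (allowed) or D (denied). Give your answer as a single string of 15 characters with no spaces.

Tracking allowed requests in the window:
  req#1 t=0ms: ALLOW
  req#2 t=1ms: ALLOW
  req#3 t=1ms: ALLOW
  req#4 t=1ms: ALLOW
  req#5 t=2ms: ALLOW
  req#6 t=3ms: ALLOW
  req#7 t=4ms: DENY
  req#8 t=4ms: DENY
  req#9 t=6ms: DENY
  req#10 t=7ms: DENY
  req#11 t=7ms: DENY
  req#12 t=8ms: ALLOW
  req#13 t=10ms: ALLOW
  req#14 t=11ms: ALLOW
  req#15 t=11ms: ALLOW

Answer: AAAAAADDDDDAAAA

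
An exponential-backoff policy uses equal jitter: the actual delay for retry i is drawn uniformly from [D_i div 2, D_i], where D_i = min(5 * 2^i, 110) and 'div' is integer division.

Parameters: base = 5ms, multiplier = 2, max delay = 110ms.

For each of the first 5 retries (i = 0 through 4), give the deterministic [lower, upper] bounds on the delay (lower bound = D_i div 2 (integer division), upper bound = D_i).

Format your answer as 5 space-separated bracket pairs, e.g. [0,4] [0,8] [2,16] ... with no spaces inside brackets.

Computing bounds per retry:
  i=0: D_i=min(5*2^0,110)=5, bounds=[2,5]
  i=1: D_i=min(5*2^1,110)=10, bounds=[5,10]
  i=2: D_i=min(5*2^2,110)=20, bounds=[10,20]
  i=3: D_i=min(5*2^3,110)=40, bounds=[20,40]
  i=4: D_i=min(5*2^4,110)=80, bounds=[40,80]

Answer: [2,5] [5,10] [10,20] [20,40] [40,80]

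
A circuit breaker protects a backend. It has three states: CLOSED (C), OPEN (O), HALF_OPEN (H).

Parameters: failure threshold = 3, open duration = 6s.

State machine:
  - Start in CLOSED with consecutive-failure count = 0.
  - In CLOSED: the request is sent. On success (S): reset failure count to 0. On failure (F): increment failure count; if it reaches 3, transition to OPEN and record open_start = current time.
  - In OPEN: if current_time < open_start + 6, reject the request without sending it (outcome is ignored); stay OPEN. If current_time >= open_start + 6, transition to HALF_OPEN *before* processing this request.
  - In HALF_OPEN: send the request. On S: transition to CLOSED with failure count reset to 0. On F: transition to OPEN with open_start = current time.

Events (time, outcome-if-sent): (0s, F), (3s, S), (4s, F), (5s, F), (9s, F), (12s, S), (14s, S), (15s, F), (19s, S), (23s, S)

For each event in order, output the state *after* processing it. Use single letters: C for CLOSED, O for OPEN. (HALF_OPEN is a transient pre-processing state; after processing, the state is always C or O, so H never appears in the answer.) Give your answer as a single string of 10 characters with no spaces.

State after each event:
  event#1 t=0s outcome=F: state=CLOSED
  event#2 t=3s outcome=S: state=CLOSED
  event#3 t=4s outcome=F: state=CLOSED
  event#4 t=5s outcome=F: state=CLOSED
  event#5 t=9s outcome=F: state=OPEN
  event#6 t=12s outcome=S: state=OPEN
  event#7 t=14s outcome=S: state=OPEN
  event#8 t=15s outcome=F: state=OPEN
  event#9 t=19s outcome=S: state=OPEN
  event#10 t=23s outcome=S: state=CLOSED

Answer: CCCCOOOOOC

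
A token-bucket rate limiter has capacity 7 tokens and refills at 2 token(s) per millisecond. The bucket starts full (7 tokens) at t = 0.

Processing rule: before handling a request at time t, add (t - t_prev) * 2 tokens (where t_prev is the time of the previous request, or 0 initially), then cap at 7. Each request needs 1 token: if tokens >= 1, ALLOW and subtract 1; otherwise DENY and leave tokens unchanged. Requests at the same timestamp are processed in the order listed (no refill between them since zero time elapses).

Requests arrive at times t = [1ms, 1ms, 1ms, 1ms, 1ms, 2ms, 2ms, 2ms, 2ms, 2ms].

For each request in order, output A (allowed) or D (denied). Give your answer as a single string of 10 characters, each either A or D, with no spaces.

Answer: AAAAAAAAAD

Derivation:
Simulating step by step:
  req#1 t=1ms: ALLOW
  req#2 t=1ms: ALLOW
  req#3 t=1ms: ALLOW
  req#4 t=1ms: ALLOW
  req#5 t=1ms: ALLOW
  req#6 t=2ms: ALLOW
  req#7 t=2ms: ALLOW
  req#8 t=2ms: ALLOW
  req#9 t=2ms: ALLOW
  req#10 t=2ms: DENY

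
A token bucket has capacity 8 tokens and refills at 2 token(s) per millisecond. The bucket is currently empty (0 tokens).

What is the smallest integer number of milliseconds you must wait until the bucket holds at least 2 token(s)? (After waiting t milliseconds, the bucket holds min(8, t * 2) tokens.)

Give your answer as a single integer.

Answer: 1

Derivation:
Need t * 2 >= 2, so t >= 2/2.
Smallest integer t = ceil(2/2) = 1.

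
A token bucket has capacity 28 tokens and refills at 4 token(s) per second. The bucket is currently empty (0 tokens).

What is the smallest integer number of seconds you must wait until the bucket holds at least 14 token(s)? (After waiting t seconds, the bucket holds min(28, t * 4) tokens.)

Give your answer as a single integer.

Answer: 4

Derivation:
Need t * 4 >= 14, so t >= 14/4.
Smallest integer t = ceil(14/4) = 4.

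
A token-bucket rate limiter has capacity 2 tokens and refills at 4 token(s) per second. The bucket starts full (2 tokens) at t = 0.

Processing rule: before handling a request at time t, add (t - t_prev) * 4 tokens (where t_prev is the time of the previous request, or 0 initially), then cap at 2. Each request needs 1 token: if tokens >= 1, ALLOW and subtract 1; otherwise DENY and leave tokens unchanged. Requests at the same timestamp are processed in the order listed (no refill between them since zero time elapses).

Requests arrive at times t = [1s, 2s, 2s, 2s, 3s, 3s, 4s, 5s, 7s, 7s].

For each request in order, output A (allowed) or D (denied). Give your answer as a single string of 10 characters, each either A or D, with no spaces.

Simulating step by step:
  req#1 t=1s: ALLOW
  req#2 t=2s: ALLOW
  req#3 t=2s: ALLOW
  req#4 t=2s: DENY
  req#5 t=3s: ALLOW
  req#6 t=3s: ALLOW
  req#7 t=4s: ALLOW
  req#8 t=5s: ALLOW
  req#9 t=7s: ALLOW
  req#10 t=7s: ALLOW

Answer: AAADAAAAAA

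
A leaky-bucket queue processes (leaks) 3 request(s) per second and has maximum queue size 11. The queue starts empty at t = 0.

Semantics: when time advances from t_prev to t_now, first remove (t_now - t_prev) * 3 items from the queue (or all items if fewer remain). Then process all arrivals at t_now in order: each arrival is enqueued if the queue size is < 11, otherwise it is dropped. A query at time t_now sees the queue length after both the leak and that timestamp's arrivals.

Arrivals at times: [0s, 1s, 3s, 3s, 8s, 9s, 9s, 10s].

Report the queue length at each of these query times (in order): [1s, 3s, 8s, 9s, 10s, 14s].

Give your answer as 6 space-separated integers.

Queue lengths at query times:
  query t=1s: backlog = 1
  query t=3s: backlog = 2
  query t=8s: backlog = 1
  query t=9s: backlog = 2
  query t=10s: backlog = 1
  query t=14s: backlog = 0

Answer: 1 2 1 2 1 0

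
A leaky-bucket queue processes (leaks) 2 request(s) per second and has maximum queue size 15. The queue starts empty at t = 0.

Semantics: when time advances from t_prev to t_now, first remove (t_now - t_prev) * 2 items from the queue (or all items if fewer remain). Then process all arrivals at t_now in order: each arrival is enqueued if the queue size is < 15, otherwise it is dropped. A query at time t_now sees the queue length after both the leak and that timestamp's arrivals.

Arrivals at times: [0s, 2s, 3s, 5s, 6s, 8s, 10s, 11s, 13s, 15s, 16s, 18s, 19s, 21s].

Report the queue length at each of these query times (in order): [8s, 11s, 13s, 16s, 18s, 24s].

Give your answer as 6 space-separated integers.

Answer: 1 1 1 1 1 0

Derivation:
Queue lengths at query times:
  query t=8s: backlog = 1
  query t=11s: backlog = 1
  query t=13s: backlog = 1
  query t=16s: backlog = 1
  query t=18s: backlog = 1
  query t=24s: backlog = 0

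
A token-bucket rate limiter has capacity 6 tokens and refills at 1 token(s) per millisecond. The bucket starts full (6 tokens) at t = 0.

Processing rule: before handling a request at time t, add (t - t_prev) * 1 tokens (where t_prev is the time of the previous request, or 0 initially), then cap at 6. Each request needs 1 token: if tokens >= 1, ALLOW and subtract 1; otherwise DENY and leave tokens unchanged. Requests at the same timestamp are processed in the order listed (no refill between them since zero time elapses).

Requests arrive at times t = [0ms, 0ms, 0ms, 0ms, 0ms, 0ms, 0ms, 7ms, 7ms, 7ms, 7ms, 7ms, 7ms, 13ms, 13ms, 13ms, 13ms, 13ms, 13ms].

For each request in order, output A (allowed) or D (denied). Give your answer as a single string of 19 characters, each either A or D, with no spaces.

Answer: AAAAAADAAAAAAAAAAAA

Derivation:
Simulating step by step:
  req#1 t=0ms: ALLOW
  req#2 t=0ms: ALLOW
  req#3 t=0ms: ALLOW
  req#4 t=0ms: ALLOW
  req#5 t=0ms: ALLOW
  req#6 t=0ms: ALLOW
  req#7 t=0ms: DENY
  req#8 t=7ms: ALLOW
  req#9 t=7ms: ALLOW
  req#10 t=7ms: ALLOW
  req#11 t=7ms: ALLOW
  req#12 t=7ms: ALLOW
  req#13 t=7ms: ALLOW
  req#14 t=13ms: ALLOW
  req#15 t=13ms: ALLOW
  req#16 t=13ms: ALLOW
  req#17 t=13ms: ALLOW
  req#18 t=13ms: ALLOW
  req#19 t=13ms: ALLOW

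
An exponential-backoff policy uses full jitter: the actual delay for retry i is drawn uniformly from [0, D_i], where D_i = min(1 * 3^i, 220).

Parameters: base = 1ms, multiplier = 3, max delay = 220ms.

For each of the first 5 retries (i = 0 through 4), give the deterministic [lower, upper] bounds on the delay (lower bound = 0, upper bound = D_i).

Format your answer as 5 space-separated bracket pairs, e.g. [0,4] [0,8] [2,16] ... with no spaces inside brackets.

Answer: [0,1] [0,3] [0,9] [0,27] [0,81]

Derivation:
Computing bounds per retry:
  i=0: D_i=min(1*3^0,220)=1, bounds=[0,1]
  i=1: D_i=min(1*3^1,220)=3, bounds=[0,3]
  i=2: D_i=min(1*3^2,220)=9, bounds=[0,9]
  i=3: D_i=min(1*3^3,220)=27, bounds=[0,27]
  i=4: D_i=min(1*3^4,220)=81, bounds=[0,81]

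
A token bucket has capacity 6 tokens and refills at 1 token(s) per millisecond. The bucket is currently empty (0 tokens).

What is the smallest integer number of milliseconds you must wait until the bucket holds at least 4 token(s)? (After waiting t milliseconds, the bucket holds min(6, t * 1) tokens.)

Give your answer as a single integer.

Need t * 1 >= 4, so t >= 4/1.
Smallest integer t = ceil(4/1) = 4.

Answer: 4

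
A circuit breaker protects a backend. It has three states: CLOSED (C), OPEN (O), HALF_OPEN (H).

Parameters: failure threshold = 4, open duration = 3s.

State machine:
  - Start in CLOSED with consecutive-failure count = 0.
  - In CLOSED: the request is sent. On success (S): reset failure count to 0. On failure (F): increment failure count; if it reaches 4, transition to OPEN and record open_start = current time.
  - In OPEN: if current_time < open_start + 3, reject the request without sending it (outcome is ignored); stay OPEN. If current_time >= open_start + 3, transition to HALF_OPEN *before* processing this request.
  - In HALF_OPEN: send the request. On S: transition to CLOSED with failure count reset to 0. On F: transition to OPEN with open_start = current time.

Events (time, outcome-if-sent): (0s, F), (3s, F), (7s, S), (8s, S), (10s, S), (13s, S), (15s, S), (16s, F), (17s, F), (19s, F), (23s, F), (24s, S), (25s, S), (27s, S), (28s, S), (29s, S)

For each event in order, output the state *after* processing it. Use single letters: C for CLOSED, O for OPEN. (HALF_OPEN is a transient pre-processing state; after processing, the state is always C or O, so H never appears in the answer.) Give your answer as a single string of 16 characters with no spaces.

Answer: CCCCCCCCCCOOOCCC

Derivation:
State after each event:
  event#1 t=0s outcome=F: state=CLOSED
  event#2 t=3s outcome=F: state=CLOSED
  event#3 t=7s outcome=S: state=CLOSED
  event#4 t=8s outcome=S: state=CLOSED
  event#5 t=10s outcome=S: state=CLOSED
  event#6 t=13s outcome=S: state=CLOSED
  event#7 t=15s outcome=S: state=CLOSED
  event#8 t=16s outcome=F: state=CLOSED
  event#9 t=17s outcome=F: state=CLOSED
  event#10 t=19s outcome=F: state=CLOSED
  event#11 t=23s outcome=F: state=OPEN
  event#12 t=24s outcome=S: state=OPEN
  event#13 t=25s outcome=S: state=OPEN
  event#14 t=27s outcome=S: state=CLOSED
  event#15 t=28s outcome=S: state=CLOSED
  event#16 t=29s outcome=S: state=CLOSED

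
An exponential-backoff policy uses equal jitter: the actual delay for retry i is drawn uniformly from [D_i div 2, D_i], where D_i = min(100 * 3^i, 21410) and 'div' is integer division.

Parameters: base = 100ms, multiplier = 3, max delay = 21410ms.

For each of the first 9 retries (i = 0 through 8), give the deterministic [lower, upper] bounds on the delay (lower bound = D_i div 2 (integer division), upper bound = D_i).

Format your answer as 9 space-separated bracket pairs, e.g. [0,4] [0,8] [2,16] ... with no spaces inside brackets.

Computing bounds per retry:
  i=0: D_i=min(100*3^0,21410)=100, bounds=[50,100]
  i=1: D_i=min(100*3^1,21410)=300, bounds=[150,300]
  i=2: D_i=min(100*3^2,21410)=900, bounds=[450,900]
  i=3: D_i=min(100*3^3,21410)=2700, bounds=[1350,2700]
  i=4: D_i=min(100*3^4,21410)=8100, bounds=[4050,8100]
  i=5: D_i=min(100*3^5,21410)=21410, bounds=[10705,21410]
  i=6: D_i=min(100*3^6,21410)=21410, bounds=[10705,21410]
  i=7: D_i=min(100*3^7,21410)=21410, bounds=[10705,21410]
  i=8: D_i=min(100*3^8,21410)=21410, bounds=[10705,21410]

Answer: [50,100] [150,300] [450,900] [1350,2700] [4050,8100] [10705,21410] [10705,21410] [10705,21410] [10705,21410]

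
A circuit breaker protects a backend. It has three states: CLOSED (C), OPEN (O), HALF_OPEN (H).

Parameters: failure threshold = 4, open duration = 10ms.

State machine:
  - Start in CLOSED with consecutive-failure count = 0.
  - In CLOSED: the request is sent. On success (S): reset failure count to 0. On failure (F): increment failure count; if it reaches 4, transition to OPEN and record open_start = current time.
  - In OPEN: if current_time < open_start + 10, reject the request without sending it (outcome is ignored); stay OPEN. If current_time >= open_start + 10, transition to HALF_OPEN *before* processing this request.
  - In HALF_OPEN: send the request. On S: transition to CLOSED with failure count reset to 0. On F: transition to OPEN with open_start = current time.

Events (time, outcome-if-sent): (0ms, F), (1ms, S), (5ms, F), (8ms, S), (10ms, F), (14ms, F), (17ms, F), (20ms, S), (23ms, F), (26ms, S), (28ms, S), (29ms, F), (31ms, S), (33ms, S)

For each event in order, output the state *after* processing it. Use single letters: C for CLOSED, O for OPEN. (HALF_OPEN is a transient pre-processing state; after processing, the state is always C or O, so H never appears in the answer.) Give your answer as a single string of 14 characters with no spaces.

State after each event:
  event#1 t=0ms outcome=F: state=CLOSED
  event#2 t=1ms outcome=S: state=CLOSED
  event#3 t=5ms outcome=F: state=CLOSED
  event#4 t=8ms outcome=S: state=CLOSED
  event#5 t=10ms outcome=F: state=CLOSED
  event#6 t=14ms outcome=F: state=CLOSED
  event#7 t=17ms outcome=F: state=CLOSED
  event#8 t=20ms outcome=S: state=CLOSED
  event#9 t=23ms outcome=F: state=CLOSED
  event#10 t=26ms outcome=S: state=CLOSED
  event#11 t=28ms outcome=S: state=CLOSED
  event#12 t=29ms outcome=F: state=CLOSED
  event#13 t=31ms outcome=S: state=CLOSED
  event#14 t=33ms outcome=S: state=CLOSED

Answer: CCCCCCCCCCCCCC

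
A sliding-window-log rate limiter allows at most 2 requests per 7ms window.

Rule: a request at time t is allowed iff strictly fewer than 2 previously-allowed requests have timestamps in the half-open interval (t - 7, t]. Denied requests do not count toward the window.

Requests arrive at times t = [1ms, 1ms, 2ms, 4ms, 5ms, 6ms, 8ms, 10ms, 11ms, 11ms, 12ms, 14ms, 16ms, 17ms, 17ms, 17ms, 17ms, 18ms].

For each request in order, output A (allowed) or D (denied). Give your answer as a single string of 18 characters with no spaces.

Answer: AADDDDAADDDDAADDDD

Derivation:
Tracking allowed requests in the window:
  req#1 t=1ms: ALLOW
  req#2 t=1ms: ALLOW
  req#3 t=2ms: DENY
  req#4 t=4ms: DENY
  req#5 t=5ms: DENY
  req#6 t=6ms: DENY
  req#7 t=8ms: ALLOW
  req#8 t=10ms: ALLOW
  req#9 t=11ms: DENY
  req#10 t=11ms: DENY
  req#11 t=12ms: DENY
  req#12 t=14ms: DENY
  req#13 t=16ms: ALLOW
  req#14 t=17ms: ALLOW
  req#15 t=17ms: DENY
  req#16 t=17ms: DENY
  req#17 t=17ms: DENY
  req#18 t=18ms: DENY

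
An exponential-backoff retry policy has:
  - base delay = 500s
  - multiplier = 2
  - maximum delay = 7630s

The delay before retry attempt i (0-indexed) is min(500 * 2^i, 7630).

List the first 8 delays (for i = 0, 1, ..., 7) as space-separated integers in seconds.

Computing each delay:
  i=0: min(500*2^0, 7630) = 500
  i=1: min(500*2^1, 7630) = 1000
  i=2: min(500*2^2, 7630) = 2000
  i=3: min(500*2^3, 7630) = 4000
  i=4: min(500*2^4, 7630) = 7630
  i=5: min(500*2^5, 7630) = 7630
  i=6: min(500*2^6, 7630) = 7630
  i=7: min(500*2^7, 7630) = 7630

Answer: 500 1000 2000 4000 7630 7630 7630 7630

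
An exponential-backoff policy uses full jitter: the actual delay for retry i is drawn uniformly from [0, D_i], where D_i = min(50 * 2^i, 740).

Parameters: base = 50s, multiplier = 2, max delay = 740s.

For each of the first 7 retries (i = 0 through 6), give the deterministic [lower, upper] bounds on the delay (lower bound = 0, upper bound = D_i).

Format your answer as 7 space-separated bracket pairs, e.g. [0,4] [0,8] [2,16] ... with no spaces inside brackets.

Computing bounds per retry:
  i=0: D_i=min(50*2^0,740)=50, bounds=[0,50]
  i=1: D_i=min(50*2^1,740)=100, bounds=[0,100]
  i=2: D_i=min(50*2^2,740)=200, bounds=[0,200]
  i=3: D_i=min(50*2^3,740)=400, bounds=[0,400]
  i=4: D_i=min(50*2^4,740)=740, bounds=[0,740]
  i=5: D_i=min(50*2^5,740)=740, bounds=[0,740]
  i=6: D_i=min(50*2^6,740)=740, bounds=[0,740]

Answer: [0,50] [0,100] [0,200] [0,400] [0,740] [0,740] [0,740]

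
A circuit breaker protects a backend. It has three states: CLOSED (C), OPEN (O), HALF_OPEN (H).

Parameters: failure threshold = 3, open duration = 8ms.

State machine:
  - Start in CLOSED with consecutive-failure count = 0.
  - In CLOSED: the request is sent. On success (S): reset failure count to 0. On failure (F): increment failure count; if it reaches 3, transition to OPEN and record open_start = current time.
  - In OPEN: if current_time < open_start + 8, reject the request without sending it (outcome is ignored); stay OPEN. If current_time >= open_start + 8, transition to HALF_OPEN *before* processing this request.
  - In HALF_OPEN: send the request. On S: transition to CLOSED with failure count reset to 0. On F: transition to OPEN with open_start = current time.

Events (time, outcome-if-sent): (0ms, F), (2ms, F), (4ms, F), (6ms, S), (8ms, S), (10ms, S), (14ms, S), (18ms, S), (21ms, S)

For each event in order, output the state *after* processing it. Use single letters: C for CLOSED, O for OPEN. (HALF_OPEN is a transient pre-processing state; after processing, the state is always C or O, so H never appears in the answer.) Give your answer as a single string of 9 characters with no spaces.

Answer: CCOOOOCCC

Derivation:
State after each event:
  event#1 t=0ms outcome=F: state=CLOSED
  event#2 t=2ms outcome=F: state=CLOSED
  event#3 t=4ms outcome=F: state=OPEN
  event#4 t=6ms outcome=S: state=OPEN
  event#5 t=8ms outcome=S: state=OPEN
  event#6 t=10ms outcome=S: state=OPEN
  event#7 t=14ms outcome=S: state=CLOSED
  event#8 t=18ms outcome=S: state=CLOSED
  event#9 t=21ms outcome=S: state=CLOSED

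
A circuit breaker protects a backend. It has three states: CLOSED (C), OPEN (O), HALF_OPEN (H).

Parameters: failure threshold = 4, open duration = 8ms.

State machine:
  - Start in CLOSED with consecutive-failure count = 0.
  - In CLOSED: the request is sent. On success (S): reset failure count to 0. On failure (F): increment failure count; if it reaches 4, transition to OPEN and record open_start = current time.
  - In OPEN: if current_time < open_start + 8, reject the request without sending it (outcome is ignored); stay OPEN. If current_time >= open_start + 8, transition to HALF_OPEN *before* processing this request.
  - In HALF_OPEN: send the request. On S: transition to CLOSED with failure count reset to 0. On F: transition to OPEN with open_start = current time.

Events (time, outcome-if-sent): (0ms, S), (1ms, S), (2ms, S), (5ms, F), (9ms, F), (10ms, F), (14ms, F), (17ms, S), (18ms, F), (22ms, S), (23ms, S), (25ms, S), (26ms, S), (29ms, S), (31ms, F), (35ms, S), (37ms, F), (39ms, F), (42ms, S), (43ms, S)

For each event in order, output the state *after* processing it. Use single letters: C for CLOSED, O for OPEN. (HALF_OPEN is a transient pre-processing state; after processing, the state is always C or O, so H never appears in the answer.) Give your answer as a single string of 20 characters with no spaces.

Answer: CCCCCCOOOCCCCCCCCCCC

Derivation:
State after each event:
  event#1 t=0ms outcome=S: state=CLOSED
  event#2 t=1ms outcome=S: state=CLOSED
  event#3 t=2ms outcome=S: state=CLOSED
  event#4 t=5ms outcome=F: state=CLOSED
  event#5 t=9ms outcome=F: state=CLOSED
  event#6 t=10ms outcome=F: state=CLOSED
  event#7 t=14ms outcome=F: state=OPEN
  event#8 t=17ms outcome=S: state=OPEN
  event#9 t=18ms outcome=F: state=OPEN
  event#10 t=22ms outcome=S: state=CLOSED
  event#11 t=23ms outcome=S: state=CLOSED
  event#12 t=25ms outcome=S: state=CLOSED
  event#13 t=26ms outcome=S: state=CLOSED
  event#14 t=29ms outcome=S: state=CLOSED
  event#15 t=31ms outcome=F: state=CLOSED
  event#16 t=35ms outcome=S: state=CLOSED
  event#17 t=37ms outcome=F: state=CLOSED
  event#18 t=39ms outcome=F: state=CLOSED
  event#19 t=42ms outcome=S: state=CLOSED
  event#20 t=43ms outcome=S: state=CLOSED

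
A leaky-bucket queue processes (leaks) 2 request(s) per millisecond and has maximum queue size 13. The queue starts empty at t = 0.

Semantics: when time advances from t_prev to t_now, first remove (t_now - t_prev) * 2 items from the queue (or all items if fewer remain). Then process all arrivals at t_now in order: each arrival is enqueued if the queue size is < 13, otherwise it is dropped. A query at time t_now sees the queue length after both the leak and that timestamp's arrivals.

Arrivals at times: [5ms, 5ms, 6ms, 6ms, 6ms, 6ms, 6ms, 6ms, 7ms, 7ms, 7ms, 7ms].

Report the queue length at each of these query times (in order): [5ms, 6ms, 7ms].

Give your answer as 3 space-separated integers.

Queue lengths at query times:
  query t=5ms: backlog = 2
  query t=6ms: backlog = 6
  query t=7ms: backlog = 8

Answer: 2 6 8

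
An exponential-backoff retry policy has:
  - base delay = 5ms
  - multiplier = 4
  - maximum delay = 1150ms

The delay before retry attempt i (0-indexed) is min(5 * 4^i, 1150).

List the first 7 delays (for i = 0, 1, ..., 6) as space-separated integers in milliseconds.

Computing each delay:
  i=0: min(5*4^0, 1150) = 5
  i=1: min(5*4^1, 1150) = 20
  i=2: min(5*4^2, 1150) = 80
  i=3: min(5*4^3, 1150) = 320
  i=4: min(5*4^4, 1150) = 1150
  i=5: min(5*4^5, 1150) = 1150
  i=6: min(5*4^6, 1150) = 1150

Answer: 5 20 80 320 1150 1150 1150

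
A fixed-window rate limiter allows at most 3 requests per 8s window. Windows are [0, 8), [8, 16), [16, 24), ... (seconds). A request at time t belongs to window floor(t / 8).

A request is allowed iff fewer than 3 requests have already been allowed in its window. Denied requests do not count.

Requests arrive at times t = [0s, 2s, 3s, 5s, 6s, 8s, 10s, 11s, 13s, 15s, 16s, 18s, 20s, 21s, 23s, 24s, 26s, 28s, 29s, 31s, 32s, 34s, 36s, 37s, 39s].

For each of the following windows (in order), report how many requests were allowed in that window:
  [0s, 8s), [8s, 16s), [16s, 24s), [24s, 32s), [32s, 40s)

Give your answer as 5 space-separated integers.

Processing requests:
  req#1 t=0s (window 0): ALLOW
  req#2 t=2s (window 0): ALLOW
  req#3 t=3s (window 0): ALLOW
  req#4 t=5s (window 0): DENY
  req#5 t=6s (window 0): DENY
  req#6 t=8s (window 1): ALLOW
  req#7 t=10s (window 1): ALLOW
  req#8 t=11s (window 1): ALLOW
  req#9 t=13s (window 1): DENY
  req#10 t=15s (window 1): DENY
  req#11 t=16s (window 2): ALLOW
  req#12 t=18s (window 2): ALLOW
  req#13 t=20s (window 2): ALLOW
  req#14 t=21s (window 2): DENY
  req#15 t=23s (window 2): DENY
  req#16 t=24s (window 3): ALLOW
  req#17 t=26s (window 3): ALLOW
  req#18 t=28s (window 3): ALLOW
  req#19 t=29s (window 3): DENY
  req#20 t=31s (window 3): DENY
  req#21 t=32s (window 4): ALLOW
  req#22 t=34s (window 4): ALLOW
  req#23 t=36s (window 4): ALLOW
  req#24 t=37s (window 4): DENY
  req#25 t=39s (window 4): DENY

Allowed counts by window: 3 3 3 3 3

Answer: 3 3 3 3 3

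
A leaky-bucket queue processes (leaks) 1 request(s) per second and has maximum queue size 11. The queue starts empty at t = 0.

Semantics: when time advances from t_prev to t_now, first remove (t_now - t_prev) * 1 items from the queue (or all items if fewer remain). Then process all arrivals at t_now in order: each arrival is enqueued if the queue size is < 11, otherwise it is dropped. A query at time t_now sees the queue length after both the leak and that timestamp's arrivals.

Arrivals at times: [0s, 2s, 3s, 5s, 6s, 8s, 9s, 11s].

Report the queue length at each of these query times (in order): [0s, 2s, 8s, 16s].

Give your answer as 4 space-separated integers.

Answer: 1 1 1 0

Derivation:
Queue lengths at query times:
  query t=0s: backlog = 1
  query t=2s: backlog = 1
  query t=8s: backlog = 1
  query t=16s: backlog = 0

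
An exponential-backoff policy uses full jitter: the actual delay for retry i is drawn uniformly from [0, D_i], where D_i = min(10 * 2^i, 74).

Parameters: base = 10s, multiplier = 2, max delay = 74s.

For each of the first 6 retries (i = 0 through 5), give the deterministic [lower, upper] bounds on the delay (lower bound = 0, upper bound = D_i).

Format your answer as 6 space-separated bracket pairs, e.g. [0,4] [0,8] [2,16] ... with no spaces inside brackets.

Computing bounds per retry:
  i=0: D_i=min(10*2^0,74)=10, bounds=[0,10]
  i=1: D_i=min(10*2^1,74)=20, bounds=[0,20]
  i=2: D_i=min(10*2^2,74)=40, bounds=[0,40]
  i=3: D_i=min(10*2^3,74)=74, bounds=[0,74]
  i=4: D_i=min(10*2^4,74)=74, bounds=[0,74]
  i=5: D_i=min(10*2^5,74)=74, bounds=[0,74]

Answer: [0,10] [0,20] [0,40] [0,74] [0,74] [0,74]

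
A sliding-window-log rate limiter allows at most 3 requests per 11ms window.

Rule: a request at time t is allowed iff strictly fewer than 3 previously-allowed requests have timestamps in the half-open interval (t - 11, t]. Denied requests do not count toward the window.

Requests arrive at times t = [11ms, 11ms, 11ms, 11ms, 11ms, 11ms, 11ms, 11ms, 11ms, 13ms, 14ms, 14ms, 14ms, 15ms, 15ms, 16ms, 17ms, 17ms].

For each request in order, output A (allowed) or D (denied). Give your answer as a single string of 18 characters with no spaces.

Tracking allowed requests in the window:
  req#1 t=11ms: ALLOW
  req#2 t=11ms: ALLOW
  req#3 t=11ms: ALLOW
  req#4 t=11ms: DENY
  req#5 t=11ms: DENY
  req#6 t=11ms: DENY
  req#7 t=11ms: DENY
  req#8 t=11ms: DENY
  req#9 t=11ms: DENY
  req#10 t=13ms: DENY
  req#11 t=14ms: DENY
  req#12 t=14ms: DENY
  req#13 t=14ms: DENY
  req#14 t=15ms: DENY
  req#15 t=15ms: DENY
  req#16 t=16ms: DENY
  req#17 t=17ms: DENY
  req#18 t=17ms: DENY

Answer: AAADDDDDDDDDDDDDDD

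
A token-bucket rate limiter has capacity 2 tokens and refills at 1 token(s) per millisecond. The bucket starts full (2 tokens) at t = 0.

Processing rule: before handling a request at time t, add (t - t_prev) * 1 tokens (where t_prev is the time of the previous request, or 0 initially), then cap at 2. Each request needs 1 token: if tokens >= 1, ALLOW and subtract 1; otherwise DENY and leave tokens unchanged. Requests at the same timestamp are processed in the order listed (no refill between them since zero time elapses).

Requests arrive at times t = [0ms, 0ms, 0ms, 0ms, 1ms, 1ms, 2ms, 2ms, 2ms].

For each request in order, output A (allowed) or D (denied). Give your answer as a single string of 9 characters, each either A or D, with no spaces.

Simulating step by step:
  req#1 t=0ms: ALLOW
  req#2 t=0ms: ALLOW
  req#3 t=0ms: DENY
  req#4 t=0ms: DENY
  req#5 t=1ms: ALLOW
  req#6 t=1ms: DENY
  req#7 t=2ms: ALLOW
  req#8 t=2ms: DENY
  req#9 t=2ms: DENY

Answer: AADDADADD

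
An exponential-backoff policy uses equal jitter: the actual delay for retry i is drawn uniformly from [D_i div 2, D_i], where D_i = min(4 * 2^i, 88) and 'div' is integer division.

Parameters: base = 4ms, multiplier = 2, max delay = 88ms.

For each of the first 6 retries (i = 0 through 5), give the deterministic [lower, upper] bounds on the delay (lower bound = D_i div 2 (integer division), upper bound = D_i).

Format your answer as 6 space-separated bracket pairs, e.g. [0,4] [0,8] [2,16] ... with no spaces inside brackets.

Computing bounds per retry:
  i=0: D_i=min(4*2^0,88)=4, bounds=[2,4]
  i=1: D_i=min(4*2^1,88)=8, bounds=[4,8]
  i=2: D_i=min(4*2^2,88)=16, bounds=[8,16]
  i=3: D_i=min(4*2^3,88)=32, bounds=[16,32]
  i=4: D_i=min(4*2^4,88)=64, bounds=[32,64]
  i=5: D_i=min(4*2^5,88)=88, bounds=[44,88]

Answer: [2,4] [4,8] [8,16] [16,32] [32,64] [44,88]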